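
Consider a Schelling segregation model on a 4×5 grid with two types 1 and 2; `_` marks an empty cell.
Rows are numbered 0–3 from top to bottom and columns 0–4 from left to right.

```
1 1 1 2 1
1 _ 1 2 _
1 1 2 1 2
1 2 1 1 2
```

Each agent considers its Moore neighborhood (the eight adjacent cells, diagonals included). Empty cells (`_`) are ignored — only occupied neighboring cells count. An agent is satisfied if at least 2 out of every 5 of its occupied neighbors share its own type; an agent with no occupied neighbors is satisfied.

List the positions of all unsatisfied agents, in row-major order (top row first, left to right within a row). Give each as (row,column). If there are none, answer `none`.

(0,3), (0,4), (2,2), (3,1), (3,4)

(0,0)1 2/2 satisfied
(0,1)1 4/4 satisfied
(0,2)1 2/4 satisfied
(0,3)2 1/4 not
(0,4)1 0/2 not
(1,0)1 4/4 satisfied
(1,2)1 4/7 satisfied
(1,3)2 3/7 satisfied
(2,0)1 3/4 satisfied
(2,1)1 5/7 satisfied
(2,2)2 2/7 not
(2,3)1 3/7 satisfied
(2,4)2 2/4 satisfied
(3,0)1 2/3 satisfied
(3,1)2 1/5 not
(3,2)1 3/5 satisfied
(3,3)1 2/5 satisfied
(3,4)2 1/3 not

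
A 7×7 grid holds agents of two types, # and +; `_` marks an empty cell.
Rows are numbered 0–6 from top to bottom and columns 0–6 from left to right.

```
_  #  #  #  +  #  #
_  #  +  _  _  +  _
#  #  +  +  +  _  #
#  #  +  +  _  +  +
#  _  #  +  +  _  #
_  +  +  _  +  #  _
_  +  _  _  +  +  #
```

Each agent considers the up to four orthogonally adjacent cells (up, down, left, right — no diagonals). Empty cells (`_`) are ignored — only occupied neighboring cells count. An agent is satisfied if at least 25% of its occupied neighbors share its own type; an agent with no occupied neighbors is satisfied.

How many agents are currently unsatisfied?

7

Row 0: (0,1)# 2/2 satisfied · (0,2)# 2/3 satisfied · (0,3)# 1/2 satisfied · (0,4)+ 0/2 not · (0,5)# 1/3 satisfied · (0,6)# 1/1 satisfied
Row 1: (1,1)# 2/3 satisfied · (1,2)+ 1/3 satisfied · (1,5)+ 0/1 not
Row 2: (2,0)# 2/2 satisfied · (2,1)# 3/4 satisfied · (2,2)+ 3/4 satisfied · (2,3)+ 3/3 satisfied · (2,4)+ 1/1 satisfied · (2,6)# 0/1 not
Row 3: (3,0)# 3/3 satisfied · (3,1)# 2/3 satisfied · (3,2)+ 2/4 satisfied · (3,3)+ 3/3 satisfied · (3,5)+ 1/1 satisfied · (3,6)+ 1/3 satisfied
Row 4: (4,0)# 1/1 satisfied · (4,2)# 0/3 not · (4,3)+ 2/3 satisfied · (4,4)+ 2/2 satisfied · (4,6)# 0/1 not
Row 5: (5,1)+ 2/2 satisfied · (5,2)+ 1/2 satisfied · (5,4)+ 2/3 satisfied · (5,5)# 0/2 not
Row 6: (6,1)+ 1/1 satisfied · (6,4)+ 2/2 satisfied · (6,5)+ 1/3 satisfied · (6,6)# 0/1 not
Unsatisfied: (0,4), (1,5), (2,6), (4,2), (4,6), (5,5), (6,6) — 7 in total.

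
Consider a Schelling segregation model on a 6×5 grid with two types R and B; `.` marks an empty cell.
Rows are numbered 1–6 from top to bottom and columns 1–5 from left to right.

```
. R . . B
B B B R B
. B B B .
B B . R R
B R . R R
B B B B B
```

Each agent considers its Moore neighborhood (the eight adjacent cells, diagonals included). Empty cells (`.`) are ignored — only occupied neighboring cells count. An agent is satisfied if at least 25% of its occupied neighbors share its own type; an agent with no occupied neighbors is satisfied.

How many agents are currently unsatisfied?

Row 1: (1,2)R 0/3 unhappy · (1,5)B 1/2 ok
Row 2: (2,1)B 2/3 ok · (2,2)B 4/5 ok · (2,3)B 4/6 ok · (2,4)R 0/5 unhappy · (2,5)B 2/3 ok
Row 3: (3,2)B 6/6 ok · (3,3)B 5/7 ok · (3,4)B 3/6 ok
Row 4: (4,1)B 3/4 ok · (4,2)B 4/5 ok · (4,4)R 3/5 ok · (4,5)R 3/4 ok
Row 5: (5,1)B 4/5 ok · (5,2)R 0/6 unhappy · (5,4)R 3/6 ok · (5,5)R 3/5 ok
Row 6: (6,1)B 2/3 ok · (6,2)B 3/4 ok · (6,3)B 2/4 ok · (6,4)B 2/4 ok · (6,5)B 1/3 ok
Unsatisfied: (1,2), (2,4), (5,2) — 3 in total.

3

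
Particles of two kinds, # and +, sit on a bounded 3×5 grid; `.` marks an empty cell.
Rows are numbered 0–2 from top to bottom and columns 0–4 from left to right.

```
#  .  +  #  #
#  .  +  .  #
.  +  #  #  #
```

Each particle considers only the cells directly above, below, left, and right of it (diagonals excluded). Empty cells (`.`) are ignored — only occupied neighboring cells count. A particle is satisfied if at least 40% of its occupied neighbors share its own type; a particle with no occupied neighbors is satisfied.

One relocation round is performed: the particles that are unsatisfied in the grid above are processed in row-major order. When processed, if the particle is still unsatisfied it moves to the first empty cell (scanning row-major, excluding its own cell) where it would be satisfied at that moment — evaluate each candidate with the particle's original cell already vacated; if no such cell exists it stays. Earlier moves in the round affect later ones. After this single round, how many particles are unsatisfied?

Initially unsatisfied (in order): (2,1), (2,2).
  (2,1) → (0,1).
  (2,2): now satisfied by earlier moves; stays.
Resulting grid:
# + + # #
# . + . #
. . # # #
All satisfied now.

0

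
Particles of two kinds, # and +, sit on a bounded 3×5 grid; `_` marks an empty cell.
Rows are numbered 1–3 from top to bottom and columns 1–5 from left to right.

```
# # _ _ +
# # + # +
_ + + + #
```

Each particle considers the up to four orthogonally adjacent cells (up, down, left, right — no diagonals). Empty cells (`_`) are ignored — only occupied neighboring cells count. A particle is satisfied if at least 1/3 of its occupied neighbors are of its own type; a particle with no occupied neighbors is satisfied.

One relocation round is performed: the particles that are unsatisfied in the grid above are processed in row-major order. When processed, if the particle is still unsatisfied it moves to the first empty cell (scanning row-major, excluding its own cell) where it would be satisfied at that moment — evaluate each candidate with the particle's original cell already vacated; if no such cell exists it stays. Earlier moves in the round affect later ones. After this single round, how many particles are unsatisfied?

Initially unsatisfied (in order): (2,4), (3,5).
  (2,4) → (1,3).
  (3,5) → (1,4).
Resulting grid:
# # # # +
# # + _ +
_ + + + _
All satisfied now.

0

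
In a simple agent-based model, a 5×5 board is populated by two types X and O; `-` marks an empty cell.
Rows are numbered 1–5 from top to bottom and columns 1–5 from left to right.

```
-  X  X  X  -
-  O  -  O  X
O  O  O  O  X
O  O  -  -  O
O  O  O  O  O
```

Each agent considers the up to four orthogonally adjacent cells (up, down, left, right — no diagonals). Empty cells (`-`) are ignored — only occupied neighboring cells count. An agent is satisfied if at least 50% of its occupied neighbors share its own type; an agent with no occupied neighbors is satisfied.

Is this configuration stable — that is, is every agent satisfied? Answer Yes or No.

(1,2)X 1/2 ok
(1,3)X 2/2 ok
(1,4)X 1/2 ok
(2,2)O 1/2 ok
(2,4)O 1/3 unhappy
(2,5)X 1/2 ok
(3,1)O 2/2 ok
(3,2)O 4/4 ok
(3,3)O 2/2 ok
(3,4)O 2/3 ok
(3,5)X 1/3 unhappy
(4,1)O 3/3 ok
(4,2)O 3/3 ok
(4,5)O 1/2 ok
(5,1)O 2/2 ok
(5,2)O 3/3 ok
(5,3)O 2/2 ok
(5,4)O 2/2 ok
(5,5)O 2/2 ok
For instance (2,4) has only 1/3 same-type neighbors, below 1/2.

No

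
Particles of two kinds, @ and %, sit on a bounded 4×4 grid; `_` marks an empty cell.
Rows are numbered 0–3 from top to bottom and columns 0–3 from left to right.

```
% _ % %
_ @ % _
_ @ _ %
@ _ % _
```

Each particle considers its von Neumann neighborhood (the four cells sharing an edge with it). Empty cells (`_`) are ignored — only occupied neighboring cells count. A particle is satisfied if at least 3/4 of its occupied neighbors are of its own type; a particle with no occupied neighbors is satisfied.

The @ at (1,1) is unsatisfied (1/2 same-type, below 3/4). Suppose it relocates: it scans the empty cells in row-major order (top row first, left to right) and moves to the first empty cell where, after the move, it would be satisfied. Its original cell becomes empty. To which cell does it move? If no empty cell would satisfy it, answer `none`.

Vacating (1,1). Empty cells in order:
  (0,1): 0/2 same-type → still unsatisfied.
  (1,0): 0/1 same-type → still unsatisfied.
  (1,3): 0/3 same-type → still unsatisfied.
  (2,0): 2/2 same-type → satisfied — stop here.

(2,0)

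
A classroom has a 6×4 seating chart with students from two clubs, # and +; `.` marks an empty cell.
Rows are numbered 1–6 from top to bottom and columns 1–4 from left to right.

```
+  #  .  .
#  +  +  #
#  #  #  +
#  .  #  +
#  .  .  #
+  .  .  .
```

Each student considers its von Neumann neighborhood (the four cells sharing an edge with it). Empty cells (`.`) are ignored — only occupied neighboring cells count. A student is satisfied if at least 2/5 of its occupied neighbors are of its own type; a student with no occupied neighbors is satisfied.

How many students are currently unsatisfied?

10

(1,1)+ 0/2 ✗
(1,2)# 0/2 ✗
(2,1)# 1/3 ✗
(2,2)+ 1/4 ✗
(2,3)+ 1/3 ✗
(2,4)# 0/2 ✗
(3,1)# 3/3 ✓
(3,2)# 2/3 ✓
(3,3)# 2/4 ✓
(3,4)+ 1/3 ✗
(4,1)# 2/2 ✓
(4,3)# 1/2 ✓
(4,4)+ 1/3 ✗
(5,1)# 1/2 ✓
(5,4)# 0/1 ✗
(6,1)+ 0/1 ✗
Unsatisfied: (1,1), (1,2), (2,1), (2,2), (2,3), (2,4), (3,4), (4,4), (5,4), (6,1) — 10 in total.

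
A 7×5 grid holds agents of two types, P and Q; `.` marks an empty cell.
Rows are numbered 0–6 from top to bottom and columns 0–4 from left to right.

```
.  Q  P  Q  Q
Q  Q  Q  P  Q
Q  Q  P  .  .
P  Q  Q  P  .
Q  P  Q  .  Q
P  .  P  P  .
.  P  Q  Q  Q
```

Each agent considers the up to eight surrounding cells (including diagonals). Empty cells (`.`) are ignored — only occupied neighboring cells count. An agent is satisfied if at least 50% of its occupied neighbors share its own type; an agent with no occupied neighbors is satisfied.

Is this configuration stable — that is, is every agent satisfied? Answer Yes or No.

Row 0: (0,1)Q 3/4 ✓ · (0,2)P 1/5 ✗ · (0,3)Q 3/5 ✓ · (0,4)Q 2/3 ✓
Row 1: (1,0)Q 4/4 ✓ · (1,1)Q 5/7 ✓ · (1,2)Q 4/7 ✓ · (1,3)P 2/6 ✗ · (1,4)Q 2/3 ✓
Row 2: (2,0)Q 4/5 ✓ · (2,1)Q 6/8 ✓ · (2,2)P 2/7 ✗
Row 3: (3,0)P 1/5 ✗ · (3,1)Q 5/8 ✓ · (3,2)Q 3/6 ✓ · (3,3)P 1/4 ✗
Row 4: (4,0)Q 1/4 ✗ · (4,1)P 3/7 ✗ · (4,2)Q 2/6 ✗ · (4,4)Q 0/2 ✗
Row 5: (5,0)P 2/3 ✓ · (5,2)P 3/6 ✓ · (5,3)P 1/6 ✗
Row 6: (6,1)P 2/3 ✓ · (6,2)Q 1/4 ✗ · (6,3)Q 2/4 ✓ · (6,4)Q 1/2 ✓
For instance (0,2) has only 1/5 same-type neighbors, below 1/2.

No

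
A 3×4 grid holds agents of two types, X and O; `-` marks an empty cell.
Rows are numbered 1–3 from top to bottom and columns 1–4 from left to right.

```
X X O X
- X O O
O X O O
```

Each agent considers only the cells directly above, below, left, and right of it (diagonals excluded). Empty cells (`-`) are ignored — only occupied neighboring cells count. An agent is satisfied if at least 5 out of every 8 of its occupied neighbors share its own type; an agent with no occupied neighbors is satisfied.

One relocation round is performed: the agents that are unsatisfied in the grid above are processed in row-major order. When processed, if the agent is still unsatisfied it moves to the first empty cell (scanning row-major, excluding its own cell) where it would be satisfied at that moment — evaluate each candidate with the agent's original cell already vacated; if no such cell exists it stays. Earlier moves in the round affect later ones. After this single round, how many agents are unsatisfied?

Initially unsatisfied (in order): (1,3), (1,4), (3,1), (3,2).
  (1,3): no empty cell satisfies it; stays.
  (1,4) → (2,1).
  (3,1) → (1,4).
  (3,2) → (3,1).
Resulting grid:
X X O O
X X O O
X - O O
All satisfied now.

0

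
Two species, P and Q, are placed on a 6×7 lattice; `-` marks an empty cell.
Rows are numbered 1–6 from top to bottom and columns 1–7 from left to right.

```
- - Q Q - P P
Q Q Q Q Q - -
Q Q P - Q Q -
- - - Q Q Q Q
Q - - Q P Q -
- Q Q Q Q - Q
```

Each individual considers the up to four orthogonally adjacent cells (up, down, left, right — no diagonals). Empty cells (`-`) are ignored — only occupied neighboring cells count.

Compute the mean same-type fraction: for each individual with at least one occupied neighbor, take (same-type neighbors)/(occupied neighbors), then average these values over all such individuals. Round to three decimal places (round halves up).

(1,3)Q 2/2
(1,4)Q 2/2
(1,6)P 1/1
(1,7)P 1/1
(2,1)Q 2/2
(2,2)Q 3/3
(2,3)Q 3/4
(2,4)Q 3/3
(2,5)Q 2/2
(3,1)Q 2/2
(3,2)Q 2/3
(3,3)P 0/2
(3,5)Q 3/3
(3,6)Q 2/2
(4,4)Q 2/2
(4,5)Q 3/4
(4,6)Q 4/4
(4,7)Q 1/1
(5,1)Q — no occupied neighbors
(5,4)Q 2/3
(5,5)P 0/4
(5,6)Q 1/2
(6,2)Q 1/1
(6,3)Q 2/2
(6,4)Q 3/3
(6,5)Q 1/2
(6,7)Q — no occupied neighbors
Sum over 25 individuals: 2/2 + 2/2 + 1/1 + 1/1 + 2/2 + 3/3 + 3/4 + 3/3 + 2/2 + 2/2 + 2/3 + 0/2 + 3/3 + 2/2 + 2/2 + 3/4 + 4/4 + 1/1 + 2/3 + 0/4 + 1/2 + 1/1 + 2/2 + 3/3 + 1/2 = 125/6; mean = 125/6 ÷ 25 = 5/6 = 0.833333… → 0.833.

0.833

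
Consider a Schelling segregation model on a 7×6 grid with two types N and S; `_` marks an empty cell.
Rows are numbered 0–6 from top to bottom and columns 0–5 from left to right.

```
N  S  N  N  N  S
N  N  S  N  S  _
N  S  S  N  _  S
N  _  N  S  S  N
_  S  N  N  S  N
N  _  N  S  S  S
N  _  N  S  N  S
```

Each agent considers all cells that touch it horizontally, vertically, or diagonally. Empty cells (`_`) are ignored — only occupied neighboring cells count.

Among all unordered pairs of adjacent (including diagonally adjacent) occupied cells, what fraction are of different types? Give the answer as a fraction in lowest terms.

Scan each occupied cell's neighbors to the right and below (and the two forward diagonals) so each pair is counted once.
From row 0: 9 unlike of 19 pairs (running 9/19).
From row 1: 9 unlike of 16 pairs (running 18/35).
From row 2: 8 unlike of 13 pairs (running 26/48).
From row 3: 9 unlike of 15 pairs (running 35/63).
From row 4: 10 unlike of 16 pairs (running 45/79).
From row 5: 6 unlike of 14 pairs (running 51/93).
From row 6: 3 unlike of 3 pairs (running 54/96).
Total adjacent occupied pairs: 96; unlike-type pairs: 54.
54/96 reduces to 9/16.

9/16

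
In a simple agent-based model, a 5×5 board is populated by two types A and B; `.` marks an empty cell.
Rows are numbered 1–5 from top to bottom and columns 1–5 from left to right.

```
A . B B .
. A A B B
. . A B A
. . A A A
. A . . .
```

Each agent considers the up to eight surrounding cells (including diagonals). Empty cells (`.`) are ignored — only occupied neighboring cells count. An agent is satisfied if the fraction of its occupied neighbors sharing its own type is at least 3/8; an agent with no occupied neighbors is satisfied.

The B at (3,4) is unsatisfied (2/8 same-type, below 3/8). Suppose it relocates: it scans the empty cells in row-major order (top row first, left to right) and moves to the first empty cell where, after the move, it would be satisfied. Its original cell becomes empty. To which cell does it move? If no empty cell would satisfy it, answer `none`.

(1,5)

Vacating (3,4). Empty cells in order:
  (1,2): 1/4 same-type → still unsatisfied.
  (1,5): 3/3 same-type → satisfied — stop here.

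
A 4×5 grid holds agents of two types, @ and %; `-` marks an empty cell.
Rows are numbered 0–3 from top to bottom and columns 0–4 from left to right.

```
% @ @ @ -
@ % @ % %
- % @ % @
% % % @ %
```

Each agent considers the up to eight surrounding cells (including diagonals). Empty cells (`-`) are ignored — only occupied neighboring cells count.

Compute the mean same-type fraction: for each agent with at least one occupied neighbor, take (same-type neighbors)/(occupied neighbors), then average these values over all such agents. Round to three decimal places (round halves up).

0.470

(0,0)% 1/3
(0,1)@ 3/5
(0,2)@ 3/5
(0,3)@ 2/4
(1,0)@ 1/4
(1,1)% 2/7
(1,2)@ 4/8
(1,3)% 2/7
(1,4)% 2/4
(2,1)% 4/7
(2,2)@ 2/8
(2,3)% 4/8
(2,4)@ 1/5
(3,0)% 2/2
(3,1)% 3/4
(3,2)% 3/5
(3,3)@ 2/5
(3,4)% 1/3
Sum over 18 agents: 1/3 + 3/5 + 3/5 + 2/4 + 1/4 + 2/7 + 4/8 + 2/7 + 2/4 + 4/7 + 2/8 + 4/8 + 1/5 + 2/2 + 3/4 + 3/5 + 2/5 + 1/3 = 3553/420; mean = 3553/420 ÷ 18 = 3553/7560 = 0.469973… → 0.470.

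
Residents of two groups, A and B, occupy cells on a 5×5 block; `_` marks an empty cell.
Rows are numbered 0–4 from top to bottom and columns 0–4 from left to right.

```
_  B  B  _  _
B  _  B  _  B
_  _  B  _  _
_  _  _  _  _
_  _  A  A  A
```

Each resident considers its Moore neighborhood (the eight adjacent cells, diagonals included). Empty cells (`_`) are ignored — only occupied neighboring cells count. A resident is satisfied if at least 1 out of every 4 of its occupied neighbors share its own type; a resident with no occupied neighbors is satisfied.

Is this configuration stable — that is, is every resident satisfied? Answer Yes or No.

Yes

Row 0: (0,1)B 3/3 ok · (0,2)B 2/2 ok
Row 1: (1,0)B 1/1 ok · (1,2)B 3/3 ok · (1,4)B 0/0 ok
Row 2: (2,2)B 1/1 ok
Row 4: (4,2)A 1/1 ok · (4,3)A 2/2 ok · (4,4)A 1/1 ok
All meet the threshold, so the configuration is stable.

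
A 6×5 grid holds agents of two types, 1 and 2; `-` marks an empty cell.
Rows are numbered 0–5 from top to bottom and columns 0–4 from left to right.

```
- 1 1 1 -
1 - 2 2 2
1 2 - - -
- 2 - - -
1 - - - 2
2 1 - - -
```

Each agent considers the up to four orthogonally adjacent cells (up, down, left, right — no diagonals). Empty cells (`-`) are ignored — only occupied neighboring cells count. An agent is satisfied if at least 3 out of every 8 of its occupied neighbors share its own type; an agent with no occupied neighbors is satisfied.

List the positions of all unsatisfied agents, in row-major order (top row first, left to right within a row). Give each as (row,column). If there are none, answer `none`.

(0,1)1 1/1 ok
(0,2)1 2/3 ok
(0,3)1 1/2 ok
(1,0)1 1/1 ok
(1,2)2 1/2 ok
(1,3)2 2/3 ok
(1,4)2 1/1 ok
(2,0)1 1/2 ok
(2,1)2 1/2 ok
(3,1)2 1/1 ok
(4,0)1 0/1 unhappy
(4,4)2 0/0 ok
(5,0)2 0/2 unhappy
(5,1)1 0/1 unhappy

(4,0), (5,0), (5,1)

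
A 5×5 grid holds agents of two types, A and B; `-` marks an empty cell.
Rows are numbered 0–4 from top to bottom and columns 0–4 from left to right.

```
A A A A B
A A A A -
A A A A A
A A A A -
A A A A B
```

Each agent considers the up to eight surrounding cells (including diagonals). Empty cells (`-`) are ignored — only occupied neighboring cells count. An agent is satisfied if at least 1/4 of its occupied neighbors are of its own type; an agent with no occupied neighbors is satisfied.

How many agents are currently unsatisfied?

2

(0,0)A 3/3 ✓
(0,1)A 5/5 ✓
(0,2)A 5/5 ✓
(0,3)A 3/4 ✓
(0,4)B 0/2 ✗
(1,0)A 5/5 ✓
(1,1)A 8/8 ✓
(1,2)A 8/8 ✓
(1,3)A 6/7 ✓
(2,0)A 5/5 ✓
(2,1)A 8/8 ✓
(2,2)A 8/8 ✓
(2,3)A 6/6 ✓
(2,4)A 3/3 ✓
(3,0)A 5/5 ✓
(3,1)A 8/8 ✓
(3,2)A 8/8 ✓
(3,3)A 6/7 ✓
(4,0)A 3/3 ✓
(4,1)A 5/5 ✓
(4,2)A 5/5 ✓
(4,3)A 3/4 ✓
(4,4)B 0/2 ✗
Unsatisfied: (0,4), (4,4) — 2 in total.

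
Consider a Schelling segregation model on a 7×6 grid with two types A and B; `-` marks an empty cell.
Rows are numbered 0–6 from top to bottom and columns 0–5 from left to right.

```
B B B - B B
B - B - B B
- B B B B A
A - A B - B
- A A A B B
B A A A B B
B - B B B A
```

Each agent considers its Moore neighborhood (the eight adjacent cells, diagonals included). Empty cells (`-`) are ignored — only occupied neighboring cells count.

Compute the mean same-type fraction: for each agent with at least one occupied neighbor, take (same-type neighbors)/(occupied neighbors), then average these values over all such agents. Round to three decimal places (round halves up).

0.683

Row 0: (0,0)B 2/2 · (0,1)B 4/4 · (0,2)B 2/2 · (0,4)B 3/3 · (0,5)B 3/3
Row 1: (1,0)B 3/3 · (1,2)B 5/5 · (1,4)B 5/6 · (1,5)B 4/5
Row 2: (2,1)B 3/5 · (2,2)B 4/5 · (2,3)B 5/6 · (2,4)B 5/6 · (2,5)A 0/4
Row 3: (3,0)A 1/2 · (3,2)A 3/7 · (3,3)B 4/7 · (3,5)B 3/4
Row 4: (4,1)A 5/6 · (4,2)A 6/7 · (4,3)A 4/7 · (4,4)B 5/7 · (4,5)B 4/4
Row 5: (5,0)B 1/3 · (5,1)A 3/6 · (5,2)A 5/7 · (5,3)A 3/8 · (5,4)B 5/8 · (5,5)B 4/5
Row 6: (6,0)B 1/2 · (6,2)B 1/4 · (6,3)B 3/5 · (6,4)B 3/5 · (6,5)A 0/3
Sum over 34 agents: 2/2 + 4/4 + 2/2 + 3/3 + 3/3 + 3/3 + 5/5 + 5/6 + 4/5 + 3/5 + 4/5 + 5/6 + 5/6 + 0/4 + 1/2 + 3/7 + 4/7 + 3/4 + 5/6 + 6/7 + 4/7 + 5/7 + 4/4 + 1/3 + 3/6 + 5/7 + 3/8 + 5/8 + 4/5 + 1/2 + 1/4 + 3/5 + 3/5 + 0/3 = 4877/210; mean = 4877/210 ÷ 34 = 4877/7140 = 0.683053… → 0.683.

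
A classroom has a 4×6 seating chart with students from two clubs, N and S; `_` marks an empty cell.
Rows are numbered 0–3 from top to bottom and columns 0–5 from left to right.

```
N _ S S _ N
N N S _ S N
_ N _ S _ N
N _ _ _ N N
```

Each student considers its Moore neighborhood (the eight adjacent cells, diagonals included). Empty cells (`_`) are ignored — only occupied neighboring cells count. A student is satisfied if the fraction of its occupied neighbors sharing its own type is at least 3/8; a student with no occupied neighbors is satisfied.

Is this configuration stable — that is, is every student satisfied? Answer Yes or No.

(0,0)N 2/2 satisfied
(0,2)S 2/3 satisfied
(0,3)S 3/3 satisfied
(0,5)N 1/2 satisfied
(1,0)N 3/3 satisfied
(1,1)N 3/5 satisfied
(1,2)S 3/5 satisfied
(1,4)S 2/5 satisfied
(1,5)N 2/3 satisfied
(2,1)N 3/4 satisfied
(2,3)S 2/3 satisfied
(2,5)N 3/4 satisfied
(3,0)N 1/1 satisfied
(3,4)N 2/3 satisfied
(3,5)N 2/2 satisfied
All meet the threshold, so the configuration is stable.

Yes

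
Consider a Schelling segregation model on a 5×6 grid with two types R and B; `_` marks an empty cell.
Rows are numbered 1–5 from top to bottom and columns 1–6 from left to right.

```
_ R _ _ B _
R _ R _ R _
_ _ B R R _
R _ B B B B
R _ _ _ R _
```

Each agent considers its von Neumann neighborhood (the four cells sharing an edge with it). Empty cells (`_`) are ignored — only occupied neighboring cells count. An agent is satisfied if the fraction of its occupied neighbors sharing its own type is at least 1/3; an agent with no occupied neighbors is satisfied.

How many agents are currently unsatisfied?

Row 1: (1,2)R 0/0 ok · (1,5)B 0/1 unhappy
Row 2: (2,1)R 0/0 ok · (2,3)R 0/1 unhappy · (2,5)R 1/2 ok
Row 3: (3,3)B 1/3 ok · (3,4)R 1/3 ok · (3,5)R 2/3 ok
Row 4: (4,1)R 1/1 ok · (4,3)B 2/2 ok · (4,4)B 2/3 ok · (4,5)B 2/4 ok · (4,6)B 1/1 ok
Row 5: (5,1)R 1/1 ok · (5,5)R 0/1 unhappy
Unsatisfied: (1,5), (2,3), (5,5) — 3 in total.

3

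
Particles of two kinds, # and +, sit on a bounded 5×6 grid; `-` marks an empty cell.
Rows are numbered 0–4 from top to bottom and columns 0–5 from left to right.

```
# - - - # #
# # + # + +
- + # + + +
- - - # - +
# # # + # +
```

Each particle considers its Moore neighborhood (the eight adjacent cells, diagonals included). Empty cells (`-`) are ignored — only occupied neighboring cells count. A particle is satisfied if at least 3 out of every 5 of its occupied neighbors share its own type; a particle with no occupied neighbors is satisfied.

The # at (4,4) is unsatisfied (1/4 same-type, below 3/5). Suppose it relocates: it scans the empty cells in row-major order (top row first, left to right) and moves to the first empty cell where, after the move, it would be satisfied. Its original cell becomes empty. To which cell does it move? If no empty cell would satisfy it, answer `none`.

(0,1)

Vacating (4,4). Empty cells in order:
  (0,1): 3/4 same-type → satisfied — stop here.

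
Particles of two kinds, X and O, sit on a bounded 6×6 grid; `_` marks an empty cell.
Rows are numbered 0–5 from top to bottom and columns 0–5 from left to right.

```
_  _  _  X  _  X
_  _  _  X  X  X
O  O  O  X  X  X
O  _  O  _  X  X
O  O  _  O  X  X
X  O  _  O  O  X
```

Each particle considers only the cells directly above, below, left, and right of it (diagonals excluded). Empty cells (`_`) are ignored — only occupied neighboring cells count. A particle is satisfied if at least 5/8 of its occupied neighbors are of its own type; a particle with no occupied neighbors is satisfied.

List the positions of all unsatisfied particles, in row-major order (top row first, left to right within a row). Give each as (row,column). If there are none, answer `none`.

(0,3)X 1/1 ✓
(0,5)X 1/1 ✓
(1,3)X 3/3 ✓
(1,4)X 3/3 ✓
(1,5)X 3/3 ✓
(2,0)O 2/2 ✓
(2,1)O 2/2 ✓
(2,2)O 2/3 ✓
(2,3)X 2/3 ✓
(2,4)X 4/4 ✓
(2,5)X 3/3 ✓
(3,0)O 2/2 ✓
(3,2)O 1/1 ✓
(3,4)X 3/3 ✓
(3,5)X 3/3 ✓
(4,0)O 2/3 ✓
(4,1)O 2/2 ✓
(4,3)O 1/2 ✗
(4,4)X 2/4 ✗
(4,5)X 3/3 ✓
(5,0)X 0/2 ✗
(5,1)O 1/2 ✗
(5,3)O 2/2 ✓
(5,4)O 1/3 ✗
(5,5)X 1/2 ✗

(4,3), (4,4), (5,0), (5,1), (5,4), (5,5)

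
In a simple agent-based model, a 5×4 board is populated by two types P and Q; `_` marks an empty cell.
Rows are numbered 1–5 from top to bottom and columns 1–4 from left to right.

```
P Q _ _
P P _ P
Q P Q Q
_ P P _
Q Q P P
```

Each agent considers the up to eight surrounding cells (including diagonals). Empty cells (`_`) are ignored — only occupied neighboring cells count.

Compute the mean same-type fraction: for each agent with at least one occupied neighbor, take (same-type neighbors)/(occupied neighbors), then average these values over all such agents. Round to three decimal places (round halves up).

(1,1)P 2/3
(1,2)Q 0/3
(2,1)P 3/5
(2,2)P 3/6
(2,4)P 0/2
(3,1)Q 0/4
(3,2)P 4/6
(3,3)Q 1/6
(3,4)Q 1/3
(4,2)P 3/7
(4,3)P 4/7
(5,1)Q 1/2
(5,2)Q 1/4
(5,3)P 3/4
(5,4)P 2/2
Sum over 15 agents: 2/3 + 0/3 + 3/5 + 3/6 + 0/2 + 0/4 + 4/6 + 1/6 + 1/3 + 3/7 + 4/7 + 1/2 + 1/4 + 3/4 + 2/2 = 193/30; mean = 193/30 ÷ 15 = 193/450 = 0.428888… → 0.429.

0.429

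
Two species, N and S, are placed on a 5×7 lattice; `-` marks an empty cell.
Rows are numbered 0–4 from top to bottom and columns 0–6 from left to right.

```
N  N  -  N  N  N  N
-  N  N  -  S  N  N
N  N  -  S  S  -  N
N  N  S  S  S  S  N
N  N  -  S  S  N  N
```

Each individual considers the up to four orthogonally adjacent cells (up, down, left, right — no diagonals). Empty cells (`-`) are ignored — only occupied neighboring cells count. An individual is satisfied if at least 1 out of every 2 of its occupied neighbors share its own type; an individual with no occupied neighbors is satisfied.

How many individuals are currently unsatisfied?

(0,0)N 1/1 ✓
(0,1)N 2/2 ✓
(0,3)N 1/1 ✓
(0,4)N 2/3 ✓
(0,5)N 3/3 ✓
(0,6)N 2/2 ✓
(1,1)N 3/3 ✓
(1,2)N 1/1 ✓
(1,4)S 1/3 ✗
(1,5)N 2/3 ✓
(1,6)N 3/3 ✓
(2,0)N 2/2 ✓
(2,1)N 3/3 ✓
(2,3)S 2/2 ✓
(2,4)S 3/3 ✓
(2,6)N 2/2 ✓
(3,0)N 3/3 ✓
(3,1)N 3/4 ✓
(3,2)S 1/2 ✓
(3,3)S 4/4 ✓
(3,4)S 4/4 ✓
(3,5)S 1/3 ✗
(3,6)N 2/3 ✓
(4,0)N 2/2 ✓
(4,1)N 2/2 ✓
(4,3)S 2/2 ✓
(4,4)S 2/3 ✓
(4,5)N 1/3 ✗
(4,6)N 2/2 ✓
Unsatisfied: (1,4), (3,5), (4,5) — 3 in total.

3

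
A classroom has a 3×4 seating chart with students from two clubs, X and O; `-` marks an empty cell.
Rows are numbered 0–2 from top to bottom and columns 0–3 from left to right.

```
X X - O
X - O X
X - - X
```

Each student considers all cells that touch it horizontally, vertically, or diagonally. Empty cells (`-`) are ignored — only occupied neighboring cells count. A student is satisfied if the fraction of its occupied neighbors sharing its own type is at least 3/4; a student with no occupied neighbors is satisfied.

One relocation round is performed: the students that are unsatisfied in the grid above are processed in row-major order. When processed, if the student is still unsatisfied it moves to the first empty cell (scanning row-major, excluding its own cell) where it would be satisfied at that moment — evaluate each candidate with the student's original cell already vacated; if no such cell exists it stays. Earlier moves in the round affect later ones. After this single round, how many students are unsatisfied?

1

Initially unsatisfied (in order): (0,1), (0,3), (1,2), (1,3), (2,3).
  (0,1) → (1,1).
  (0,3): no empty cell satisfies it; stays.
  (1,2): no empty cell satisfies it; stays.
  (1,3) → (0,1).
  (2,3) → (2,1).
Resulting grid:
X X - O
X X O -
X X - -
Unsatisfied now: (1,2).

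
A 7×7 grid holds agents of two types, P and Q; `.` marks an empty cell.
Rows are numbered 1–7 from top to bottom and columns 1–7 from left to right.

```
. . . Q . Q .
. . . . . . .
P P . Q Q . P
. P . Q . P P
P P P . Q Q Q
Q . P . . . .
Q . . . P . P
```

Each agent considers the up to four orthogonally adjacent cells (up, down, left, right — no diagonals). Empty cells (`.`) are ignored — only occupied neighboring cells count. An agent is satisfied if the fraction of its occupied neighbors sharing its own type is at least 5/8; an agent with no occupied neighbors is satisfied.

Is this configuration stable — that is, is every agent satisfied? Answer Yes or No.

Row 1: (1,4)Q 0/0 ok · (1,6)Q 0/0 ok
Row 3: (3,1)P 1/1 ok · (3,2)P 2/2 ok · (3,4)Q 2/2 ok · (3,5)Q 1/1 ok · (3,7)P 1/1 ok
Row 4: (4,2)P 2/2 ok · (4,4)Q 1/1 ok · (4,6)P 1/2 unhappy · (4,7)P 2/3 ok
Row 5: (5,1)P 1/2 unhappy · (5,2)P 3/3 ok · (5,3)P 2/2 ok · (5,5)Q 1/1 ok · (5,6)Q 2/3 ok · (5,7)Q 1/2 unhappy
Row 6: (6,1)Q 1/2 unhappy · (6,3)P 1/1 ok
Row 7: (7,1)Q 1/1 ok · (7,5)P 0/0 ok · (7,7)P 0/0 ok
For instance (4,6) has only 1/2 same-type neighbors, below 5/8.

No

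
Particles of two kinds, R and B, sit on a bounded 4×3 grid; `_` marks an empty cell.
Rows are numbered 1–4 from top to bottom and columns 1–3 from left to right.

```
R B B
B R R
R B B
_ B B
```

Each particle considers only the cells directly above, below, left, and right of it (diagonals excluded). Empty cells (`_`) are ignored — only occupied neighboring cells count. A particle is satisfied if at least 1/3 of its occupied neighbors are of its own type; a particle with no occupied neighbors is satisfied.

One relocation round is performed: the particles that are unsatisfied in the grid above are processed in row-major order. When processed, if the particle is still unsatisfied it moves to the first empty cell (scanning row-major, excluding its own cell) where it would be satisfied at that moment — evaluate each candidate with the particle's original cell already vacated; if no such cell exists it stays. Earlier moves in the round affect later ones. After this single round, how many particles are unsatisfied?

0

Initially unsatisfied (in order): (1,1), (2,1), (2,2), (3,1).
  (1,1) → (4,1).
  (2,1) → (1,1).
  (2,2): now satisfied by earlier moves; stays.
  (3,1): now satisfied by earlier moves; stays.
Resulting grid:
B B B
_ R R
R B B
R B B
All satisfied now.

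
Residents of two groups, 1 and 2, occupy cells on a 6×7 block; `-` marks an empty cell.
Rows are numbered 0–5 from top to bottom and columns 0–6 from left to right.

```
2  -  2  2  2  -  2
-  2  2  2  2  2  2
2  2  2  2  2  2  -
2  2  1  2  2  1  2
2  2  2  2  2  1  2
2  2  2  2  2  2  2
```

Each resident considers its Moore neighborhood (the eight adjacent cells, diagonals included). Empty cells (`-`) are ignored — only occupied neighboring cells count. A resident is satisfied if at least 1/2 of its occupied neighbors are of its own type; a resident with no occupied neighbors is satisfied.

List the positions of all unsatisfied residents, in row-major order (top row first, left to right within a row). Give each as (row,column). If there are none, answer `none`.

Row 0: (0,0)2 1/1 ok · (0,2)2 4/4 ok · (0,3)2 5/5 ok · (0,4)2 4/4 ok · (0,6)2 2/2 ok
Row 1: (1,1)2 6/6 ok · (1,2)2 7/7 ok · (1,3)2 8/8 ok · (1,4)2 7/7 ok · (1,5)2 6/6 ok · (1,6)2 3/3 ok
Row 2: (2,0)2 4/4 ok · (2,1)2 6/7 ok · (2,2)2 7/8 ok · (2,3)2 7/8 ok · (2,4)2 7/8 ok · (2,5)2 6/7 ok
Row 3: (3,0)2 5/5 ok · (3,1)2 7/8 ok · (3,2)1 0/8 unhappy · (3,3)2 7/8 ok · (3,4)2 6/8 ok · (3,5)1 1/7 unhappy · (3,6)2 2/4 ok
Row 4: (4,0)2 5/5 ok · (4,1)2 7/8 ok · (4,2)2 7/8 ok · (4,3)2 7/8 ok · (4,4)2 6/8 ok · (4,5)1 1/8 unhappy · (4,6)2 3/5 ok
Row 5: (5,0)2 3/3 ok · (5,1)2 5/5 ok · (5,2)2 5/5 ok · (5,3)2 5/5 ok · (5,4)2 4/5 ok · (5,5)2 4/5 ok · (5,6)2 2/3 ok

(3,2), (3,5), (4,5)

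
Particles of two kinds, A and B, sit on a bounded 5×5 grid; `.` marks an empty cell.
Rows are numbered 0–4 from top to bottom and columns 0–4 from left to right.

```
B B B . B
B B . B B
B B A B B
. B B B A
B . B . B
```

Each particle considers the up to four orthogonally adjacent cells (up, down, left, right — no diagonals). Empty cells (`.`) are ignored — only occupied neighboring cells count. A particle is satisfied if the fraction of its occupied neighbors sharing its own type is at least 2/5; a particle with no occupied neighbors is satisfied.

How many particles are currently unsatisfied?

Row 0: (0,0)B 2/2 ✓ · (0,1)B 3/3 ✓ · (0,2)B 1/1 ✓ · (0,4)B 1/1 ✓
Row 1: (1,0)B 3/3 ✓ · (1,1)B 3/3 ✓ · (1,3)B 2/2 ✓ · (1,4)B 3/3 ✓
Row 2: (2,0)B 2/2 ✓ · (2,1)B 3/4 ✓ · (2,2)A 0/3 ✗ · (2,3)B 3/4 ✓ · (2,4)B 2/3 ✓
Row 3: (3,1)B 2/2 ✓ · (3,2)B 3/4 ✓ · (3,3)B 2/3 ✓ · (3,4)A 0/3 ✗
Row 4: (4,0)B 0/0 ✓ · (4,2)B 1/1 ✓ · (4,4)B 0/1 ✗
Unsatisfied: (2,2), (3,4), (4,4) — 3 in total.

3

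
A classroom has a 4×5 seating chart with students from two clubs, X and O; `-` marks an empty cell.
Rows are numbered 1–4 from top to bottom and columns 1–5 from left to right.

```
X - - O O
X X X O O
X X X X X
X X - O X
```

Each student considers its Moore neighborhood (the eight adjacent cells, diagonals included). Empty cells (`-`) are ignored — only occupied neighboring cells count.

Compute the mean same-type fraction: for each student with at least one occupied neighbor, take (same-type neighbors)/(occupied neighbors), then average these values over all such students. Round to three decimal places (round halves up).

(1,1)X 2/2
(1,4)O 3/4
(1,5)O 3/3
(2,1)X 4/4
(2,2)X 6/6
(2,3)X 4/6
(2,4)O 3/7
(2,5)O 3/5
(3,1)X 5/5
(3,2)X 7/7
(3,3)X 5/7
(3,4)X 4/7
(3,5)X 2/5
(4,1)X 3/3
(4,2)X 4/4
(4,4)O 0/4
(4,5)X 2/3
Sum over 17 students: 2/2 + 3/4 + 3/3 + 4/4 + 6/6 + 4/6 + 3/7 + 3/5 + 5/5 + 7/7 + 5/7 + 4/7 + 2/5 + 3/3 + 4/4 + 0/4 + 2/3 = 1075/84; mean = 1075/84 ÷ 17 = 1075/1428 = 0.752801… → 0.753.

0.753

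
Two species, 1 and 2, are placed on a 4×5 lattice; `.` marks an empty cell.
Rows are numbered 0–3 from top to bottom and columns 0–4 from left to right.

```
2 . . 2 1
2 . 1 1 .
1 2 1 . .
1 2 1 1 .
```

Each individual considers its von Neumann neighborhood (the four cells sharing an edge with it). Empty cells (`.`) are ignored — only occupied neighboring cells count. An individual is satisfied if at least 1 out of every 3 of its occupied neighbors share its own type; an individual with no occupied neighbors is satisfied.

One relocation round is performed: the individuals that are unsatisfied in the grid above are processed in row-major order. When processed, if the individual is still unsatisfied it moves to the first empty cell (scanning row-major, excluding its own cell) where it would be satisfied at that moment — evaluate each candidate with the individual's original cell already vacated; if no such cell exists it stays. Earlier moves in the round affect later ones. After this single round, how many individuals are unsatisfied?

Initially unsatisfied (in order): (0,3), (0,4).
  (0,3) → (0,1).
  (0,4): now satisfied by earlier moves; stays.
Resulting grid:
2 2 . . 1
2 . 1 1 .
1 2 1 . .
1 2 1 1 .
All satisfied now.

0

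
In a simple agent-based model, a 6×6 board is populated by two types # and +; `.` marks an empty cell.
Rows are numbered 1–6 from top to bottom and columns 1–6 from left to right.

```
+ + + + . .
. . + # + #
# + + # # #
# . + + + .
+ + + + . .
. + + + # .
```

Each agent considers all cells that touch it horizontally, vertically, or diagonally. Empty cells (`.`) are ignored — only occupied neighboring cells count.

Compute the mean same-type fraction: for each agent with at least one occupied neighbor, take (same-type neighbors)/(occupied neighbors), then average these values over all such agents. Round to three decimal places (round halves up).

0.644

(1,1)+ 1/1
(1,2)+ 3/3
(1,3)+ 3/4
(1,4)+ 3/4
(2,3)+ 5/7
(2,4)# 2/7
(2,5)+ 1/6
(2,6)# 2/3
(3,1)# 1/2
(3,2)+ 3/5
(3,3)+ 4/6
(3,4)# 2/8
(3,5)# 4/7
(3,6)# 2/4
(4,1)# 1/4
(4,3)+ 6/7
(4,4)+ 5/7
(4,5)+ 2/5
(5,1)+ 2/3
(5,2)+ 5/6
(5,3)+ 7/7
(5,4)+ 6/7
(6,2)+ 4/4
(6,3)+ 5/5
(6,4)+ 3/4
(6,5)# 0/2
Sum over 26 agents: 1/1 + 3/3 + 3/4 + 3/4 + 5/7 + 2/7 + 1/6 + 2/3 + 1/2 + 3/5 + 4/6 + 2/8 + 4/7 + 2/4 + 1/4 + 6/7 + 5/7 + 2/5 + 2/3 + 5/6 + 7/7 + 6/7 + 4/4 + 5/5 + 3/4 + 0/2 = 67/4; mean = 67/4 ÷ 26 = 67/104 = 0.644230… → 0.644.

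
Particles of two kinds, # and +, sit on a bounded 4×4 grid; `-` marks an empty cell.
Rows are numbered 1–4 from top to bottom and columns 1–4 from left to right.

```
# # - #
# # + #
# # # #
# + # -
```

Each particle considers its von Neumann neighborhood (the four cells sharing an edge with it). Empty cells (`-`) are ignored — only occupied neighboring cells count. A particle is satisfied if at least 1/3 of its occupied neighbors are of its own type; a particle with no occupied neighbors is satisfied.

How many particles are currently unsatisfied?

Row 1: (1,1)# 2/2 satisfied · (1,2)# 2/2 satisfied · (1,4)# 1/1 satisfied
Row 2: (2,1)# 3/3 satisfied · (2,2)# 3/4 satisfied · (2,3)+ 0/3 not · (2,4)# 2/3 satisfied
Row 3: (3,1)# 3/3 satisfied · (3,2)# 3/4 satisfied · (3,3)# 3/4 satisfied · (3,4)# 2/2 satisfied
Row 4: (4,1)# 1/2 satisfied · (4,2)+ 0/3 not · (4,3)# 1/2 satisfied
Unsatisfied: (2,3), (4,2) — 2 in total.

2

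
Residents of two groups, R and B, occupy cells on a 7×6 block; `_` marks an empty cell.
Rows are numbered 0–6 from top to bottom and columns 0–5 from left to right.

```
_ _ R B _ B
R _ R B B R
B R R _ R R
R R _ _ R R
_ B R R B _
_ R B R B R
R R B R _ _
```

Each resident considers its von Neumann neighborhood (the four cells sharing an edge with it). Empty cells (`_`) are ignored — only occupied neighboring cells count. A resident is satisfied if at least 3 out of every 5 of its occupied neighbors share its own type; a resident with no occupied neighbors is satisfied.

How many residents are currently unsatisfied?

18

(0,2)R 1/2 not
(0,3)B 1/2 not
(0,5)B 0/1 not
(1,0)R 0/1 not
(1,2)R 2/3 satisfied
(1,3)B 2/3 satisfied
(1,4)B 1/3 not
(1,5)R 1/3 not
(2,0)B 0/3 not
(2,1)R 2/3 satisfied
(2,2)R 2/2 satisfied
(2,4)R 2/3 satisfied
(2,5)R 3/3 satisfied
(3,0)R 1/2 not
(3,1)R 2/3 satisfied
(3,4)R 2/3 satisfied
(3,5)R 2/2 satisfied
(4,1)B 0/3 not
(4,2)R 1/3 not
(4,3)R 2/3 satisfied
(4,4)B 1/3 not
(5,1)R 1/3 not
(5,2)B 1/4 not
(5,3)R 2/4 not
(5,4)B 1/3 not
(5,5)R 0/1 not
(6,0)R 1/1 satisfied
(6,1)R 2/3 satisfied
(6,2)B 1/3 not
(6,3)R 1/2 not
Unsatisfied: (0,2), (0,3), (0,5), (1,0), (1,4), (1,5), (2,0), (3,0), (4,1), (4,2), (4,4), (5,1), (5,2), (5,3), (5,4), (5,5), (6,2), (6,3) — 18 in total.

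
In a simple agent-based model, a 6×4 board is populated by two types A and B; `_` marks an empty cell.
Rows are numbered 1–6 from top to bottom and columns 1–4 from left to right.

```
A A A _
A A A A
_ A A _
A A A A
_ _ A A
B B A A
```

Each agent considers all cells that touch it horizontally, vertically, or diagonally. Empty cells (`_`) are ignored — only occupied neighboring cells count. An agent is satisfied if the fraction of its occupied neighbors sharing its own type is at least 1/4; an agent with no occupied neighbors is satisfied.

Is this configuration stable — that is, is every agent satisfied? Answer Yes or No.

(1,1)A 3/3 ok
(1,2)A 5/5 ok
(1,3)A 4/4 ok
(2,1)A 4/4 ok
(2,2)A 7/7 ok
(2,3)A 6/6 ok
(2,4)A 3/3 ok
(3,2)A 7/7 ok
(3,3)A 7/7 ok
(4,1)A 2/2 ok
(4,2)A 5/5 ok
(4,3)A 6/6 ok
(4,4)A 4/4 ok
(5,3)A 6/7 ok
(5,4)A 5/5 ok
(6,1)B 1/1 ok
(6,2)B 1/3 ok
(6,3)A 3/4 ok
(6,4)A 3/3 ok
All meet the threshold, so the configuration is stable.

Yes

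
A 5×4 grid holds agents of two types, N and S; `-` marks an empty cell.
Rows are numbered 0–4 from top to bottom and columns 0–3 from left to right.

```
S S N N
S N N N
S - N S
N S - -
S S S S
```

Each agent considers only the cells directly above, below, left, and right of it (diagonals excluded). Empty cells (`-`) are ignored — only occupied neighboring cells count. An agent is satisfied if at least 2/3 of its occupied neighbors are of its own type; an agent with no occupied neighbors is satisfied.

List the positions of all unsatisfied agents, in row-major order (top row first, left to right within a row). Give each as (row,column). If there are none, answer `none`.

Row 0: (0,0)S 2/2 ok · (0,1)S 1/3 unhappy · (0,2)N 2/3 ok · (0,3)N 2/2 ok
Row 1: (1,0)S 2/3 ok · (1,1)N 1/3 unhappy · (1,2)N 4/4 ok · (1,3)N 2/3 ok
Row 2: (2,0)S 1/2 unhappy · (2,2)N 1/2 unhappy · (2,3)S 0/2 unhappy
Row 3: (3,0)N 0/3 unhappy · (3,1)S 1/2 unhappy
Row 4: (4,0)S 1/2 unhappy · (4,1)S 3/3 ok · (4,2)S 2/2 ok · (4,3)S 1/1 ok

(0,1), (1,1), (2,0), (2,2), (2,3), (3,0), (3,1), (4,0)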